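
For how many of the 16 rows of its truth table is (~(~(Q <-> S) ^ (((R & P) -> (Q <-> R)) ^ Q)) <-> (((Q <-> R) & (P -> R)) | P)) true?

P  Q  R  S     (Q <-> S)  ~(Q <-> S)  (R & P)  (Q <-> R)  ((R & P) -> (Q <-> R))  (((R & P) -> (Q <-> R)) ^ Q)  (P -> R)  ((Q <-> R) & (P -> R))  (((Q <-> R) & (P -> R)) | P)  φ
0  0  0  0         1          0          0         1                1                          1                   1                1                          1                0
0  0  0  1         0          1          0         1                1                          1                   1                1                          1                1
0  0  1  0         1          0          0         0                1                          1                   1                0                          0                1
0  0  1  1         0          1          0         0                1                          1                   1                0                          0                0
0  1  0  0         0          1          0         0                1                          0                   1                0                          0                1
0  1  0  1         1          0          0         0                1                          0                   1                0                          0                0
0  1  1  0         0          1          0         1                1                          0                   1                1                          1                0
0  1  1  1         1          0          0         1                1                          0                   1                1                          1                1
1  0  0  0         1          0          0         1                1                          1                   0                0                          1                0
1  0  0  1         0          1          0         1                1                          1                   0                0                          1                1
1  0  1  0         1          0          1         0                0                          0                   1                0                          1                1
1  0  1  1         0          1          1         0                0                          0                   1                0                          1                0
1  1  0  0         0          1          0         0                1                          0                   0                0                          1                0
1  1  0  1         1          0          0         0                1                          0                   0                0                          1                1
1  1  1  0         0          1          1         1                1                          0                   1                1                          1                0
1  1  1  1         1          0          1         1                1                          0                   1                1                          1                1
The formula is true on 8 of the 16 rows.

8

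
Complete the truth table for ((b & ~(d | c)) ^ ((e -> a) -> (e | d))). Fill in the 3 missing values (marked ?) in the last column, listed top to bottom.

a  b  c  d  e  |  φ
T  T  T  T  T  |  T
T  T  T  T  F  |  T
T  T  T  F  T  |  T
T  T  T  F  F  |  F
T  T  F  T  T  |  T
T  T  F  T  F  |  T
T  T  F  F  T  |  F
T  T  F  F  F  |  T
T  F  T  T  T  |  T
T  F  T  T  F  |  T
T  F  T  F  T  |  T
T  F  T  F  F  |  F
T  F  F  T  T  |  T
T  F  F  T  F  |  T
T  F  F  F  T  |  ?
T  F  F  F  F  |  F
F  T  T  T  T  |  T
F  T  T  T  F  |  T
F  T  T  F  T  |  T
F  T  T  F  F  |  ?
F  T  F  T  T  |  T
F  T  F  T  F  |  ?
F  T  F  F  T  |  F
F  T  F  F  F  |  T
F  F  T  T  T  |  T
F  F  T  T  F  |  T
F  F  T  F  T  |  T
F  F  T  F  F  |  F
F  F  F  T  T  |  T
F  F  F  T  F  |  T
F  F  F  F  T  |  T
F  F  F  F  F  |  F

T, F, T

Row a=T, b=F, c=F, d=F, e=T: (b & ~(d | c)) = F, ((e -> a) -> (e | d)) = T, so the formula = T.
Row a=F, b=T, c=T, d=F, e=F: (b & ~(d | c)) = F, ((e -> a) -> (e | d)) = F, so the formula = F.
Row a=F, b=T, c=F, d=T, e=F: (b & ~(d | c)) = F, ((e -> a) -> (e | d)) = T, so the formula = T.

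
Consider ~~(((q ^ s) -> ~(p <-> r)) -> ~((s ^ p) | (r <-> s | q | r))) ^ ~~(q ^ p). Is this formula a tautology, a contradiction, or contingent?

contingent

  p      q      r      s       (q ^ s)  (p <-> r)  ~(p <-> r)  ((q ^ s) -> ~(p <-> r))  (s ^ p)  (s | q)  ((s | q) | r)  (r <-> ((s | q) | r))  (q ^ p)  ~(q ^ p)  ~~(q ^ p)    φ  
 True   True   True   True      False      True      False               True            False     True        True               True           False     True      False    False
 True   True   True  False       True      True      False              False             True     True        True               True           False     True      False     True
 True   True  False   True      False     False       True               True            False     True        True              False           False     True      False     True
 True   True  False  False       True     False       True               True             True     True        True              False           False     True      False    False
 True  False   True   True       True      True      False              False            False     True        True               True            True    False       True    False
 True  False   True  False      False      True      False               True             True    False        True               True            True    False       True     True
 True  False  False   True       True     False       True               True            False     True        True              False            True    False       True    False
 True  False  False  False      False     False       True               True             True    False       False               True            True    False       True     True
False   True   True   True      False     False       True               True             True     True        True               True            True    False       True     True
False   True   True  False       True     False       True               True            False     True        True               True            True    False       True     True
False   True  False   True      False      True      False               True             True     True        True              False            True    False       True     True
False   True  False  False       True      True      False              False            False     True        True              False            True    False       True    False
False  False   True   True       True     False       True               True             True     True        True               True           False     True      False    False
False  False   True  False      False     False       True               True            False    False        True               True           False     True      False    False
False  False  False   True       True      True      False              False             True     True        True              False           False     True      False     True
False  False  False  False      False      True      False               True            False    False       False               True           False     True      False    False
8 of 16 rows are True, so the formula is contingent.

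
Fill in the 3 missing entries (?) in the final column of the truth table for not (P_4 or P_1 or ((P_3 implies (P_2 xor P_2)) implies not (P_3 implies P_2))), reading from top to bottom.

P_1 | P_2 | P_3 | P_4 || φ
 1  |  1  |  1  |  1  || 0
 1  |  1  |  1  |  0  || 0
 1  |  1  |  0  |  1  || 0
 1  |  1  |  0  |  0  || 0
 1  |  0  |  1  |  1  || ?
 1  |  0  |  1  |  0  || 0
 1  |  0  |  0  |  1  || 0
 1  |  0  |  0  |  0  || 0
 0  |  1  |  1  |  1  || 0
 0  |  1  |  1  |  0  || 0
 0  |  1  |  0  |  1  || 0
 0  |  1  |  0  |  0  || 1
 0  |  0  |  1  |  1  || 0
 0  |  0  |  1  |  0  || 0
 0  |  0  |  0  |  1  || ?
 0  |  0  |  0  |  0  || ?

Row P_1=1, P_2=0, P_3=1, P_4=1: ((P_3 implies (P_2 xor P_2)) implies not (P_3 implies P_2)) = 1, (P_4 or P_1 or ((P_3 implies (P_2 xor P_2)) implies not (P_3 implies P_2))) = 1, so the formula = 0.
Row P_1=0, P_2=0, P_3=0, P_4=1: ((P_3 implies (P_2 xor P_2)) implies not (P_3 implies P_2)) = 0, (P_4 or P_1 or ((P_3 implies (P_2 xor P_2)) implies not (P_3 implies P_2))) = 1, so the formula = 0.
Row P_1=0, P_2=0, P_3=0, P_4=0: ((P_3 implies (P_2 xor P_2)) implies not (P_3 implies P_2)) = 0, (P_4 or P_1 or ((P_3 implies (P_2 xor P_2)) implies not (P_3 implies P_2))) = 0, so the formula = 1.

0, 0, 1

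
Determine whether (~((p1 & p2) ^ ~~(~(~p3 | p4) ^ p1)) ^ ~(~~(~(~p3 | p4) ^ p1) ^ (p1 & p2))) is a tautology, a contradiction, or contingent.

p1  p2  p3  p4  |  φ
T   T   T   T   |  F
T   T   T   F   |  F
T   T   F   T   |  F
T   T   F   F   |  F
T   F   T   T   |  F
T   F   T   F   |  F
T   F   F   T   |  F
T   F   F   F   |  F
F   T   T   T   |  F
F   T   T   F   |  F
F   T   F   T   |  F
F   T   F   F   |  F
F   F   T   T   |  F
F   F   T   F   |  F
F   F   F   T   |  F
F   F   F   F   |  F
Every row is F, so the formula is a contradiction.

contradiction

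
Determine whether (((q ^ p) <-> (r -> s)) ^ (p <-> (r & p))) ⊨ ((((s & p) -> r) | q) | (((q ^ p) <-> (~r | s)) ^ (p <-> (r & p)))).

p  q  r  s  |  φ  ψ
T  T  T  T  |  T  T
T  T  T  F  |  F  T
T  T  F  T  |  F  T
T  T  F  F  |  F  T
T  F  T  T  |  F  T
T  F  T  F  |  T  T
T  F  F  T  |  T  T
T  F  F  F  |  T  T
F  T  T  T  |  F  T
F  T  T  F  |  T  T
F  T  F  T  |  F  T
F  T  F  F  |  F  T
F  F  T  T  |  T  T
F  F  T  F  |  F  T
F  F  F  T  |  T  T
F  F  F  F  |  T  T
In every row where φ is true, ψ is also true, so φ ⊨ ψ.

yes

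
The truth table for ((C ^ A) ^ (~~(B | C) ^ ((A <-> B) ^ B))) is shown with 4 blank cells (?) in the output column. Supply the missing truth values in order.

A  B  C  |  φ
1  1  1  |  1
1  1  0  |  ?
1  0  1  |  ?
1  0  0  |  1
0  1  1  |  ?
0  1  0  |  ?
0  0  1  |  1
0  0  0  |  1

Row A=1, B=1, C=0: (C ^ A) = 1, (~~(B | C) ^ ((A <-> B) ^ B)) = 1, so the formula = 0.
Row A=1, B=0, C=1: (C ^ A) = 0, (~~(B | C) ^ ((A <-> B) ^ B)) = 1, so the formula = 1.
Row A=0, B=1, C=1: (C ^ A) = 1, (~~(B | C) ^ ((A <-> B) ^ B)) = 0, so the formula = 1.
Row A=0, B=1, C=0: (C ^ A) = 0, (~~(B | C) ^ ((A <-> B) ^ B)) = 0, so the formula = 0.

0, 1, 1, 0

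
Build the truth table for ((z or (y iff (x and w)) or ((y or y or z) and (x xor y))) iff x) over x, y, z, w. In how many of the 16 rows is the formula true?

6

x  y  z  w  |  (x and w)  (y iff (x and w))  (y or y or z)  (x xor y)  φ
1  1  1  1  |      1              1                1            0      1
1  1  1  0  |      0              0                1            0      1
1  1  0  1  |      1              1                1            0      1
1  1  0  0  |      0              0                1            0      0
1  0  1  1  |      1              0                1            1      1
1  0  1  0  |      0              1                1            1      1
1  0  0  1  |      1              0                0            1      0
1  0  0  0  |      0              1                0            1      1
0  1  1  1  |      0              0                1            1      0
0  1  1  0  |      0              0                1            1      0
0  1  0  1  |      0              0                1            1      0
0  1  0  0  |      0              0                1            1      0
0  0  1  1  |      0              1                1            0      0
0  0  1  0  |      0              1                1            0      0
0  0  0  1  |      0              1                0            0      0
0  0  0  0  |      0              1                0            0      0
The formula is true on 6 of the 16 rows.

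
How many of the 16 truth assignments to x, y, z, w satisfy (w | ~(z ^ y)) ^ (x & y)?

  x      y      z      w       ((w | ~(z ^ y)) ^ (x & y))
 True   True   True   True               False           
 True   True   True  False               False           
 True   True  False   True               False           
 True   True  False  False                True           
 True  False   True   True                True           
 True  False   True  False               False           
 True  False  False   True                True           
 True  False  False  False                True           
False   True   True   True                True           
False   True   True  False                True           
False   True  False   True                True           
False   True  False  False               False           
False  False   True   True                True           
False  False   True  False               False           
False  False  False   True                True           
False  False  False  False                True           
The formula is true on 10 of the 16 rows.

10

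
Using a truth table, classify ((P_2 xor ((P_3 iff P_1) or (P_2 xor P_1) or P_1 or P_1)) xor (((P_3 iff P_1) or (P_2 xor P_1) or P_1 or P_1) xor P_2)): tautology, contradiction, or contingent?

contradiction

P_1  P_2  P_3  |  (P_3 iff P_1)  (P_2 xor P_1)  φ
 F    F    F   |        T              F        F
 F    F    T   |        F              F        F
 F    T    F   |        T              T        F
 F    T    T   |        F              T        F
 T    F    F   |        F              T        F
 T    F    T   |        T              T        F
 T    T    F   |        F              F        F
 T    T    T   |        T              F        F
Every row is F, so the formula is a contradiction.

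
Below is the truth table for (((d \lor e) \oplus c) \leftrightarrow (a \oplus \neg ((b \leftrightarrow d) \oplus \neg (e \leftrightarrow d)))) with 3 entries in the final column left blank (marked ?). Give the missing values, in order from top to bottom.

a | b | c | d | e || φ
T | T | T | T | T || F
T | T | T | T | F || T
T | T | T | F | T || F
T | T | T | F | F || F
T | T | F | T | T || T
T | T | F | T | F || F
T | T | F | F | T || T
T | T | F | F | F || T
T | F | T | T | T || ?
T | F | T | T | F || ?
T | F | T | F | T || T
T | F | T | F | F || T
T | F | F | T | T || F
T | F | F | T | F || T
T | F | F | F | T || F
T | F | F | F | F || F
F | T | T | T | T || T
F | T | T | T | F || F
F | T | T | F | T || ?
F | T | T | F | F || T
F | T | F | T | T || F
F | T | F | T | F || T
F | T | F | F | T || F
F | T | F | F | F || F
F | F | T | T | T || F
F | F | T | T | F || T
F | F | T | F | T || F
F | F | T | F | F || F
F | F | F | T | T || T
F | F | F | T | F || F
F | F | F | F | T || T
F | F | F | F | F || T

T, F, T

Row a=T, b=F, c=T, d=T, e=T: ((d \lor e) \oplus c) = F, (a \oplus \neg ((b \leftrightarrow d) \oplus \neg (e \leftrightarrow d))) = F, so the formula = T.
Row a=T, b=F, c=T, d=T, e=F: ((d \lor e) \oplus c) = F, (a \oplus \neg ((b \leftrightarrow d) \oplus \neg (e \leftrightarrow d))) = T, so the formula = F.
Row a=F, b=T, c=T, d=F, e=T: ((d \lor e) \oplus c) = F, (a \oplus \neg ((b \leftrightarrow d) \oplus \neg (e \leftrightarrow d))) = F, so the formula = T.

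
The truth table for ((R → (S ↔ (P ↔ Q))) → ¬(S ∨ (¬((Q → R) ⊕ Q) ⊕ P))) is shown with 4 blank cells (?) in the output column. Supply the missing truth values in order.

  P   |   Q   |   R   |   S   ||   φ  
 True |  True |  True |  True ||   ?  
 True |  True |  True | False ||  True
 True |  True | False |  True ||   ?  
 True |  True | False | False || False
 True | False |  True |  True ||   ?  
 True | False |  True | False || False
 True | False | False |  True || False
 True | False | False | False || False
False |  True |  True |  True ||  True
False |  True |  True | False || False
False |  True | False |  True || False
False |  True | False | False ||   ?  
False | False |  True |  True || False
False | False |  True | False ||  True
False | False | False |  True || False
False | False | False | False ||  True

Row P=True, Q=True, R=True, S=True: (R → (S ↔ (P ↔ Q))) = True, ¬(S ∨ (¬((Q → R) ⊕ Q) ⊕ P)) = False, so the formula = False.
Row P=True, Q=True, R=False, S=True: (R → (S ↔ (P ↔ Q))) = True, ¬(S ∨ (¬((Q → R) ⊕ Q) ⊕ P)) = False, so the formula = False.
Row P=True, Q=False, R=True, S=True: (R → (S ↔ (P ↔ Q))) = False, ¬(S ∨ (¬((Q → R) ⊕ Q) ⊕ P)) = False, so the formula = True.
Row P=False, Q=True, R=False, S=False: (R → (S ↔ (P ↔ Q))) = True, ¬(S ∨ (¬((Q → R) ⊕ Q) ⊕ P)) = True, so the formula = True.

False, False, True, True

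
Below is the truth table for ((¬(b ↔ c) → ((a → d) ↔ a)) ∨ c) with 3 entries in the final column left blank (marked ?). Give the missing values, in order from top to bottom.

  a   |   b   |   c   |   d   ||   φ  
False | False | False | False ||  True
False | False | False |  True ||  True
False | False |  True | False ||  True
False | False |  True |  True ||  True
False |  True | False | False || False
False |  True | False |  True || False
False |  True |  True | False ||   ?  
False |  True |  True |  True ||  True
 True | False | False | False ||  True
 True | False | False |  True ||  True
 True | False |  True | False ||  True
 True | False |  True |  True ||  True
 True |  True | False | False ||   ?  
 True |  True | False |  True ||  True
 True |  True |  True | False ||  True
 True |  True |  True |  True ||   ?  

Row a=False, b=True, c=True, d=False: (¬(b ↔ c) → ((a → d) ↔ a)) = True, so the formula = True.
Row a=True, b=True, c=False, d=False: (¬(b ↔ c) → ((a → d) ↔ a)) = False, so the formula = False.
Row a=True, b=True, c=True, d=True: (¬(b ↔ c) → ((a → d) ↔ a)) = True, so the formula = True.

True, False, True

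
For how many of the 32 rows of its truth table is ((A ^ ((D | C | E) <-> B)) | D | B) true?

A | B | C | D | E | φ
- | - | - | - | - | -
T | T | T | T | T | T
T | T | T | T | F | T
T | T | T | F | T | T
T | T | T | F | F | T
T | T | F | T | T | T
T | T | F | T | F | T
T | T | F | F | T | T
T | T | F | F | F | T
T | F | T | T | T | T
T | F | T | T | F | T
T | F | T | F | T | T
T | F | T | F | F | T
T | F | F | T | T | T
T | F | F | T | F | T
T | F | F | F | T | T
T | F | F | F | F | F
F | T | T | T | T | T
F | T | T | T | F | T
F | T | T | F | T | T
F | T | T | F | F | T
F | T | F | T | T | T
F | T | F | T | F | T
F | T | F | F | T | T
F | T | F | F | F | T
F | F | T | T | T | T
F | F | T | T | F | T
F | F | T | F | T | F
F | F | T | F | F | F
F | F | F | T | T | T
F | F | F | T | F | T
F | F | F | F | T | F
F | F | F | F | F | T
The formula is true on 28 of the 32 rows.

28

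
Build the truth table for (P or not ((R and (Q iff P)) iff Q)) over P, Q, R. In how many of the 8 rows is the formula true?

P | Q | R | φ
- | - | - | -
T | T | T | T
T | T | F | T
T | F | T | T
T | F | F | T
F | T | T | T
F | T | F | T
F | F | T | T
F | F | F | F
The formula is true on 7 of the 8 rows.

7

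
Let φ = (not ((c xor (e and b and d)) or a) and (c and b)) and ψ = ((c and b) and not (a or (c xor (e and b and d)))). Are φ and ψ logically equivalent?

a | b | c | d | e | φ | ψ
- | - | - | - | - | - | -
T | T | T | T | T | F | F
T | T | T | T | F | F | F
T | T | T | F | T | F | F
T | T | T | F | F | F | F
T | T | F | T | T | F | F
T | T | F | T | F | F | F
T | T | F | F | T | F | F
T | T | F | F | F | F | F
T | F | T | T | T | F | F
T | F | T | T | F | F | F
T | F | T | F | T | F | F
T | F | T | F | F | F | F
T | F | F | T | T | F | F
T | F | F | T | F | F | F
T | F | F | F | T | F | F
T | F | F | F | F | F | F
F | T | T | T | T | T | T
F | T | T | T | F | F | F
F | T | T | F | T | F | F
F | T | T | F | F | F | F
F | T | F | T | T | F | F
F | T | F | T | F | F | F
F | T | F | F | T | F | F
F | T | F | F | F | F | F
F | F | T | T | T | F | F
F | F | T | T | F | F | F
F | F | T | F | T | F | F
F | F | T | F | F | F | F
F | F | F | T | T | F | F
F | F | F | T | F | F | F
F | F | F | F | T | F | F
F | F | F | F | F | F | F
The columns for φ and ψ agree on every row, so they are logically equivalent.

equivalent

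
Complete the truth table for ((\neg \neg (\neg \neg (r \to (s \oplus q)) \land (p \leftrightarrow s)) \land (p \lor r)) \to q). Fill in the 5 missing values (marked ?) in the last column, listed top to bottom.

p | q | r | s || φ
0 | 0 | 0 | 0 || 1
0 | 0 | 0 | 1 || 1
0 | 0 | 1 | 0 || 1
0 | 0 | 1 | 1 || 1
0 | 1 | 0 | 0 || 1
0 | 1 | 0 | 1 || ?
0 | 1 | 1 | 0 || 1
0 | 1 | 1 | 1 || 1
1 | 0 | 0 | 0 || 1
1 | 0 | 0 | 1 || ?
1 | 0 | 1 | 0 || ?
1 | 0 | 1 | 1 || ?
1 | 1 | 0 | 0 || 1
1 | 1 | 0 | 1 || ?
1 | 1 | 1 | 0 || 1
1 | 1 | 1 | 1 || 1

1, 0, 1, 0, 1

Row p=0, q=1, r=0, s=1: (\neg \neg (\neg \neg (r \to (s \oplus q)) \land (p \leftrightarrow s)) \land (p \lor r)) = 0, so the formula = 1.
Row p=1, q=0, r=0, s=1: (\neg \neg (\neg \neg (r \to (s \oplus q)) \land (p \leftrightarrow s)) \land (p \lor r)) = 1, so the formula = 0.
Row p=1, q=0, r=1, s=0: (\neg \neg (\neg \neg (r \to (s \oplus q)) \land (p \leftrightarrow s)) \land (p \lor r)) = 0, so the formula = 1.
Row p=1, q=0, r=1, s=1: (\neg \neg (\neg \neg (r \to (s \oplus q)) \land (p \leftrightarrow s)) \land (p \lor r)) = 1, so the formula = 0.
Row p=1, q=1, r=0, s=1: (\neg \neg (\neg \neg (r \to (s \oplus q)) \land (p \leftrightarrow s)) \land (p \lor r)) = 1, so the formula = 1.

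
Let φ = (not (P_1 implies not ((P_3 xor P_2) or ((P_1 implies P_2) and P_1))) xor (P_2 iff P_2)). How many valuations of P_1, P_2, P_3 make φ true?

5

P_1 | P_2 | P_3 | φ
--- | --- | --- | -
 F  |  F  |  F  | T
 F  |  F  |  T  | T
 F  |  T  |  F  | T
 F  |  T  |  T  | T
 T  |  F  |  F  | T
 T  |  F  |  T  | F
 T  |  T  |  F  | F
 T  |  T  |  T  | F
The formula is true on 5 of the 8 rows.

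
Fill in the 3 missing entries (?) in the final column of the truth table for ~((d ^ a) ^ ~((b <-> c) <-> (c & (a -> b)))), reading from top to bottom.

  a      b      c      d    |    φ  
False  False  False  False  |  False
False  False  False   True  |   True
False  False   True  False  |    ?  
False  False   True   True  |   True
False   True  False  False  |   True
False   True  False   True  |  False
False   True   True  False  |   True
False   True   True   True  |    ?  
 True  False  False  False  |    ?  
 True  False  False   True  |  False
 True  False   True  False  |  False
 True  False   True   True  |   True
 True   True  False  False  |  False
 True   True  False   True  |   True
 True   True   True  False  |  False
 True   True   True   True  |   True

False, False, True

Row a=False, b=False, c=True, d=False: (d ^ a) = False, ~((b <-> c) <-> (c & (a -> b))) = True, ((d ^ a) ^ ~((b <-> c) <-> (c & (a -> b)))) = True, so the formula = False.
Row a=False, b=True, c=True, d=True: (d ^ a) = True, ~((b <-> c) <-> (c & (a -> b))) = False, ((d ^ a) ^ ~((b <-> c) <-> (c & (a -> b)))) = True, so the formula = False.
Row a=True, b=False, c=False, d=False: (d ^ a) = True, ~((b <-> c) <-> (c & (a -> b))) = True, ((d ^ a) ^ ~((b <-> c) <-> (c & (a -> b)))) = False, so the formula = True.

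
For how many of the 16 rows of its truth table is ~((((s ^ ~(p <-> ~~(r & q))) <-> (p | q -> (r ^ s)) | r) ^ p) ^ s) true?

9

p  q  r  s     (r & q)  ~(r & q)  ~~(r & q)  (p <-> ~~(r & q))  ~(p <-> ~~(r & q))  (s ^ ~(p <-> ~~(r & q)))  (p | q)  (r ^ s)  ((p | q) -> (r ^ s))  (((p | q) -> (r ^ s)) | r)  φ
F  F  F  F        F        T          F              T                  F                      F                 F        F              T                        T               T
F  F  F  T        F        T          F              T                  F                      T                 F        T              T                        T               T
F  F  T  F        F        T          F              T                  F                      F                 F        T              T                        T               T
F  F  T  T        F        T          F              T                  F                      T                 F        F              T                        T               T
F  T  F  F        F        T          F              T                  F                      F                 T        F              F                        F               F
F  T  F  T        F        T          F              T                  F                      T                 T        T              T                        T               T
F  T  T  F        T        F          T              F                  T                      T                 T        T              T                        T               F
F  T  T  T        T        F          T              F                  T                      F                 T        F              F                        T               F
T  F  F  F        F        T          F              F                  T                      T                 T        F              F                        F               F
T  F  F  T        F        T          F              F                  T                      F                 T        T              T                        T               T
T  F  T  F        F        T          F              F                  T                      T                 T        T              T                        T               T
T  F  T  T        F        T          F              F                  T                      F                 T        F              F                        T               T
T  T  F  F        F        T          F              F                  T                      T                 T        F              F                        F               F
T  T  F  T        F        T          F              F                  T                      F                 T        T              T                        T               T
T  T  T  F        T        F          T              T                  F                      F                 T        T              T                        T               F
T  T  T  T        T        F          T              T                  F                      T                 T        F              F                        T               F
The formula is true on 9 of the 16 rows.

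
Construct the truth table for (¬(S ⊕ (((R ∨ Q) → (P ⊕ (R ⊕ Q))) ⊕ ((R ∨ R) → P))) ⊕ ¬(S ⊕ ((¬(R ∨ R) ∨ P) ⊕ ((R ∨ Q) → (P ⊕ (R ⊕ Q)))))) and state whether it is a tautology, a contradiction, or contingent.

contradiction

  P   |   Q   |   R   |   S   || (R ∨ Q) | (R ⊕ Q) | (P ⊕ (R ⊕ Q)) | ((R ∨ Q) → (P ⊕ (R ⊕ Q))) | (R ∨ R) | ((R ∨ R) → P) | ¬(R ∨ R) | (¬(R ∨ R) ∨ P) |   φ  
False | False | False | False ||  False  |  False  |     False     |            True           |  False  |      True     |   True   |      True      | False
False | False | False |  True ||  False  |  False  |     False     |            True           |  False  |      True     |   True   |      True      | False
False | False |  True | False ||   True  |   True  |      True     |            True           |   True  |     False     |  False   |     False      | False
False | False |  True |  True ||   True  |   True  |      True     |            True           |   True  |     False     |  False   |     False      | False
False |  True | False | False ||   True  |   True  |      True     |            True           |  False  |      True     |   True   |      True      | False
False |  True | False |  True ||   True  |   True  |      True     |            True           |  False  |      True     |   True   |      True      | False
False |  True |  True | False ||   True  |  False  |     False     |           False           |   True  |     False     |  False   |     False      | False
False |  True |  True |  True ||   True  |  False  |     False     |           False           |   True  |     False     |  False   |     False      | False
 True | False | False | False ||  False  |  False  |      True     |            True           |  False  |      True     |   True   |      True      | False
 True | False | False |  True ||  False  |  False  |      True     |            True           |  False  |      True     |   True   |      True      | False
 True | False |  True | False ||   True  |   True  |     False     |           False           |   True  |      True     |  False   |      True      | False
 True | False |  True |  True ||   True  |   True  |     False     |           False           |   True  |      True     |  False   |      True      | False
 True |  True | False | False ||   True  |   True  |     False     |           False           |  False  |      True     |   True   |      True      | False
 True |  True | False |  True ||   True  |   True  |     False     |           False           |  False  |      True     |   True   |      True      | False
 True |  True |  True | False ||   True  |  False  |      True     |            True           |   True  |      True     |  False   |      True      | False
 True |  True |  True |  True ||   True  |  False  |      True     |            True           |   True  |      True     |  False   |      True      | False
Every row is False, so the formula is a contradiction.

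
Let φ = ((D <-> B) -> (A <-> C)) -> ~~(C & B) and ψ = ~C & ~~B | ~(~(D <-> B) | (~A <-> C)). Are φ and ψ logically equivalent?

A  B  C  D  |  φ  ψ
T  T  T  T  |  T  T
T  T  T  F  |  T  F
T  T  F  T  |  T  T
T  T  F  F  |  F  T
T  F  T  T  |  F  F
T  F  T  F  |  F  T
T  F  F  T  |  F  F
T  F  F  F  |  T  F
F  T  T  T  |  T  F
F  T  T  F  |  T  F
F  T  F  T  |  F  T
F  T  F  F  |  F  T
F  F  T  T  |  F  F
F  F  T  F  |  T  F
F  F  F  T  |  F  F
F  F  F  F  |  F  T
The columns differ at A=T, B=T, C=T, D=F (φ=T, ψ=F), so they are not equivalent.

not equivalent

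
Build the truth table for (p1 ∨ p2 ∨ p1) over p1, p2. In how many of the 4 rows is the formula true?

3

p1 | p2 | (p1 ∨ p2 ∨ p1)
-- | -- | --------------
1  | 1  |       1       
1  | 0  |       1       
0  | 1  |       1       
0  | 0  |       0       
The formula is true on 3 of the 4 rows.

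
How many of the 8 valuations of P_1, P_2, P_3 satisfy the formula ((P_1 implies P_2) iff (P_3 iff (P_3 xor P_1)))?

P_1 | P_2 | P_3 || (P_1 implies P_2) | (P_3 xor P_1) | (P_3 iff (P_3 xor P_1)) | φ
 T  |  T  |  T  ||         T         |       F       |            F            | F
 T  |  T  |  F  ||         T         |       T       |            F            | F
 T  |  F  |  T  ||         F         |       F       |            F            | T
 T  |  F  |  F  ||         F         |       T       |            F            | T
 F  |  T  |  T  ||         T         |       T       |            T            | T
 F  |  T  |  F  ||         T         |       F       |            T            | T
 F  |  F  |  T  ||         T         |       T       |            T            | T
 F  |  F  |  F  ||         T         |       F       |            T            | T
The formula is true on 6 of the 8 rows.

6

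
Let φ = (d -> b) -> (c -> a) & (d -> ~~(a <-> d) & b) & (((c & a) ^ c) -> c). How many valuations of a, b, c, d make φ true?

12

  a   |   b   |   c   |   d   |   φ  
----- | ----- | ----- | ----- | -----
 True |  True |  True |  True |  True
 True |  True |  True | False |  True
 True |  True | False |  True |  True
 True |  True | False | False |  True
 True | False |  True |  True |  True
 True | False |  True | False |  True
 True | False | False |  True |  True
 True | False | False | False |  True
False |  True |  True |  True | False
False |  True |  True | False | False
False |  True | False |  True | False
False |  True | False | False |  True
False | False |  True |  True |  True
False | False |  True | False | False
False | False | False |  True |  True
False | False | False | False |  True
The formula is true on 12 of the 16 rows.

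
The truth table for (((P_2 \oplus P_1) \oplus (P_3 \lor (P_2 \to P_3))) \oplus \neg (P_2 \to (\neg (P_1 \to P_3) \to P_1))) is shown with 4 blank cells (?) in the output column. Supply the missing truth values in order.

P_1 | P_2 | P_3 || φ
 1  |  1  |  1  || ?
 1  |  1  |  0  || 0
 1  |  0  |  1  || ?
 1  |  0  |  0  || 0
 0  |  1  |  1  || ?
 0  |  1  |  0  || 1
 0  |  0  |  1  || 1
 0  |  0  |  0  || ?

Row P_1=1, P_2=1, P_3=1: ((P_2 \oplus P_1) \oplus (P_3 \lor (P_2 \to P_3))) = 1, \neg (P_2 \to (\neg (P_1 \to P_3) \to P_1)) = 0, so the formula = 1.
Row P_1=1, P_2=0, P_3=1: ((P_2 \oplus P_1) \oplus (P_3 \lor (P_2 \to P_3))) = 0, \neg (P_2 \to (\neg (P_1 \to P_3) \to P_1)) = 0, so the formula = 0.
Row P_1=0, P_2=1, P_3=1: ((P_2 \oplus P_1) \oplus (P_3 \lor (P_2 \to P_3))) = 0, \neg (P_2 \to (\neg (P_1 \to P_3) \to P_1)) = 0, so the formula = 0.
Row P_1=0, P_2=0, P_3=0: ((P_2 \oplus P_1) \oplus (P_3 \lor (P_2 \to P_3))) = 1, \neg (P_2 \to (\neg (P_1 \to P_3) \to P_1)) = 0, so the formula = 1.

1, 0, 0, 1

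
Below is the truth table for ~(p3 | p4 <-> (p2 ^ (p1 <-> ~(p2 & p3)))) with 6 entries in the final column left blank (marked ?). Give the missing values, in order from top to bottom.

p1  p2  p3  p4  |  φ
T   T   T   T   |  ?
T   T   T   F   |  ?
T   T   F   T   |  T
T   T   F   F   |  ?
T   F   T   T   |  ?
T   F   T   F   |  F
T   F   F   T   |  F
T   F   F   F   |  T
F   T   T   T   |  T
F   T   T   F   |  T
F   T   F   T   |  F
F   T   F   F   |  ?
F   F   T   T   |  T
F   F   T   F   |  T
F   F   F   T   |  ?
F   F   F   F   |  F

F, F, F, F, T, T

Row p1=T, p2=T, p3=T, p4=T: (p3 | p4) = T, (p2 ^ (p1 <-> ~(p2 & p3))) = T, (p3 | p4 <-> (p2 ^ (p1 <-> ~(p2 & p3)))) = T, so the formula = F.
Row p1=T, p2=T, p3=T, p4=F: (p3 | p4) = T, (p2 ^ (p1 <-> ~(p2 & p3))) = T, (p3 | p4 <-> (p2 ^ (p1 <-> ~(p2 & p3)))) = T, so the formula = F.
Row p1=T, p2=T, p3=F, p4=F: (p3 | p4) = F, (p2 ^ (p1 <-> ~(p2 & p3))) = F, (p3 | p4 <-> (p2 ^ (p1 <-> ~(p2 & p3)))) = T, so the formula = F.
Row p1=T, p2=F, p3=T, p4=T: (p3 | p4) = T, (p2 ^ (p1 <-> ~(p2 & p3))) = T, (p3 | p4 <-> (p2 ^ (p1 <-> ~(p2 & p3)))) = T, so the formula = F.
Row p1=F, p2=T, p3=F, p4=F: (p3 | p4) = F, (p2 ^ (p1 <-> ~(p2 & p3))) = T, (p3 | p4 <-> (p2 ^ (p1 <-> ~(p2 & p3)))) = F, so the formula = T.
Row p1=F, p2=F, p3=F, p4=T: (p3 | p4) = T, (p2 ^ (p1 <-> ~(p2 & p3))) = F, (p3 | p4 <-> (p2 ^ (p1 <-> ~(p2 & p3)))) = F, so the formula = T.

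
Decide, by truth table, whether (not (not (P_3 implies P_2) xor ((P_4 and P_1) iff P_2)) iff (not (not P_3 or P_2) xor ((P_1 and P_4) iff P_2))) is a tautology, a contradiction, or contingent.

contradiction

P_1  P_2  P_3  P_4  |  φ
 T    T    T    T   |  F
 T    T    T    F   |  F
 T    T    F    T   |  F
 T    T    F    F   |  F
 T    F    T    T   |  F
 T    F    T    F   |  F
 T    F    F    T   |  F
 T    F    F    F   |  F
 F    T    T    T   |  F
 F    T    T    F   |  F
 F    T    F    T   |  F
 F    T    F    F   |  F
 F    F    T    T   |  F
 F    F    T    F   |  F
 F    F    F    T   |  F
 F    F    F    F   |  F
Every row is F, so the formula is a contradiction.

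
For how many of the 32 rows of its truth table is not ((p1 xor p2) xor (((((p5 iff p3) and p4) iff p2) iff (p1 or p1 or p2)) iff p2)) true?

12

p1 | p2 | p3 | p4 | p5 | φ
-- | -- | -- | -- | -- | -
T  | T  | T  | T  | T  | F
T  | T  | T  | T  | F  | T
T  | T  | T  | F  | T  | T
T  | T  | T  | F  | F  | T
T  | T  | F  | T  | T  | T
T  | T  | F  | T  | F  | F
T  | T  | F  | F  | T  | T
T  | T  | F  | F  | F  | T
T  | F  | T  | T  | T  | T
T  | F  | T  | T  | F  | F
T  | F  | T  | F  | T  | F
T  | F  | T  | F  | F  | F
T  | F  | F  | T  | T  | F
T  | F  | F  | T  | F  | T
T  | F  | F  | F  | T  | F
T  | F  | F  | F  | F  | F
F  | T  | T  | T  | T  | T
F  | T  | T  | T  | F  | F
F  | T  | T  | F  | T  | F
F  | T  | T  | F  | F  | F
F  | T  | F  | T  | T  | F
F  | T  | F  | T  | F  | T
F  | T  | F  | F  | T  | F
F  | T  | F  | F  | F  | F
F  | F  | T  | T  | T  | T
F  | F  | T  | T  | F  | F
F  | F  | T  | F  | T  | F
F  | F  | T  | F  | F  | F
F  | F  | F  | T  | T  | F
F  | F  | F  | T  | F  | T
F  | F  | F  | F  | T  | F
F  | F  | F  | F  | F  | F
The formula is true on 12 of the 32 rows.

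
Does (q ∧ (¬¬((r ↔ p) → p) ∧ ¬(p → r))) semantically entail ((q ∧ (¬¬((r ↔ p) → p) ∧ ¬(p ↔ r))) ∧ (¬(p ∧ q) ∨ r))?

p  q  r  |  φ  ψ
1  1  1  |  0  0
1  1  0  |  1  0
1  0  1  |  0  0
1  0  0  |  0  0
0  1  1  |  0  1
0  1  0  |  0  0
0  0  1  |  0  0
0  0  0  |  0  0
At p=1, q=1, r=0 we have φ true but ψ false, so φ does not entail ψ.

no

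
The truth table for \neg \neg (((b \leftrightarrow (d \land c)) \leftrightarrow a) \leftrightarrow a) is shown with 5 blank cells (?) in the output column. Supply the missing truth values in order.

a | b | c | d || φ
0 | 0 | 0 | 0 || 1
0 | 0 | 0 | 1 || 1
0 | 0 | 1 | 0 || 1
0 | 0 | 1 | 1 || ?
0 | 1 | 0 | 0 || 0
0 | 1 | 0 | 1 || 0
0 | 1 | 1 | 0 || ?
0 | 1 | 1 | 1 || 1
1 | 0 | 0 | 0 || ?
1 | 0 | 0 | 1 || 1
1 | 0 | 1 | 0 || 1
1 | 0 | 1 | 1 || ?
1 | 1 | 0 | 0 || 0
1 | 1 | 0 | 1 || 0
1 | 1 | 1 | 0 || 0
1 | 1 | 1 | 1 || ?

Row a=0, b=0, c=1, d=1: (((b \leftrightarrow (d \land c)) \leftrightarrow a) \leftrightarrow a) = 0, \neg (((b \leftrightarrow (d \land c)) \leftrightarrow a) \leftrightarrow a) = 1, so the formula = 0.
Row a=0, b=1, c=1, d=0: (((b \leftrightarrow (d \land c)) \leftrightarrow a) \leftrightarrow a) = 0, \neg (((b \leftrightarrow (d \land c)) \leftrightarrow a) \leftrightarrow a) = 1, so the formula = 0.
Row a=1, b=0, c=0, d=0: (((b \leftrightarrow (d \land c)) \leftrightarrow a) \leftrightarrow a) = 1, \neg (((b \leftrightarrow (d \land c)) \leftrightarrow a) \leftrightarrow a) = 0, so the formula = 1.
Row a=1, b=0, c=1, d=1: (((b \leftrightarrow (d \land c)) \leftrightarrow a) \leftrightarrow a) = 0, \neg (((b \leftrightarrow (d \land c)) \leftrightarrow a) \leftrightarrow a) = 1, so the formula = 0.
Row a=1, b=1, c=1, d=1: (((b \leftrightarrow (d \land c)) \leftrightarrow a) \leftrightarrow a) = 1, \neg (((b \leftrightarrow (d \land c)) \leftrightarrow a) \leftrightarrow a) = 0, so the formula = 1.

0, 0, 1, 0, 1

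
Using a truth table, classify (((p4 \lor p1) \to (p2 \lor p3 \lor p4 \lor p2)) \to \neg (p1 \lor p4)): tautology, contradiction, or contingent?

contingent

p1 | p2 | p3 | p4 || (p4 \lor p1) | (p2 \lor p3 \lor p4 \lor p2) | (p1 \lor p4) | \neg (p1 \lor p4) | φ
T  | T  | T  | T  ||      T       |              T               |      T       |         F         | F
T  | T  | T  | F  ||      T       |              T               |      T       |         F         | F
T  | T  | F  | T  ||      T       |              T               |      T       |         F         | F
T  | T  | F  | F  ||      T       |              T               |      T       |         F         | F
T  | F  | T  | T  ||      T       |              T               |      T       |         F         | F
T  | F  | T  | F  ||      T       |              T               |      T       |         F         | F
T  | F  | F  | T  ||      T       |              T               |      T       |         F         | F
T  | F  | F  | F  ||      T       |              F               |      T       |         F         | T
F  | T  | T  | T  ||      T       |              T               |      T       |         F         | F
F  | T  | T  | F  ||      F       |              T               |      F       |         T         | T
F  | T  | F  | T  ||      T       |              T               |      T       |         F         | F
F  | T  | F  | F  ||      F       |              T               |      F       |         T         | T
F  | F  | T  | T  ||      T       |              T               |      T       |         F         | F
F  | F  | T  | F  ||      F       |              T               |      F       |         T         | T
F  | F  | F  | T  ||      T       |              T               |      T       |         F         | F
F  | F  | F  | F  ||      F       |              F               |      F       |         T         | T
5 of 16 rows are T, so the formula is contingent.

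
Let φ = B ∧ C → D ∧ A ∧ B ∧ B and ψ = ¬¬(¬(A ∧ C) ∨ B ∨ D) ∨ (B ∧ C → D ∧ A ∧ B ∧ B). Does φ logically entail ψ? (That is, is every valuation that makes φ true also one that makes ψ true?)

A  B  C  D  |  φ  ψ
F  F  F  F  |  T  T
F  F  F  T  |  T  T
F  F  T  F  |  T  T
F  F  T  T  |  T  T
F  T  F  F  |  T  T
F  T  F  T  |  T  T
F  T  T  F  |  F  T
F  T  T  T  |  F  T
T  F  F  F  |  T  T
T  F  F  T  |  T  T
T  F  T  F  |  T  T
T  F  T  T  |  T  T
T  T  F  F  |  T  T
T  T  F  T  |  T  T
T  T  T  F  |  F  T
T  T  T  T  |  T  T
In every row where φ is true, ψ is also true, so φ ⊨ ψ.

yes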